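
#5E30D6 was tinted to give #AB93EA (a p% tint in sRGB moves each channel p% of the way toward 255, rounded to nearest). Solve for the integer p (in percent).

#5E30D6 is rgb(94, 48, 214); #AB93EA is rgb(171, 147, 234).
On the G channel (widest range): 147 ≈ 48 + (p/100)(255 − 48), so p ≈ 100×(147 − 48)/(255 − 48) = 9900/207 = 47.83.
p = 48 reproduces all three channels after rounding.

48%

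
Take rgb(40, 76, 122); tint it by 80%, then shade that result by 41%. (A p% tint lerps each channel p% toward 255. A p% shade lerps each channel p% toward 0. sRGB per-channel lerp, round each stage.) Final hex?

#7d8187

Per channel, c → c + 0.8(255 − c):
  R: 40 + 172 = 212 → 212
  G: 76 + 0.8×(255−76) = 76 + 143.2 = 219.2 → 219
  B: 122 + 106.4 = 228.4 → 228
After the tint: rgb(212, 219, 228) = #d4dbe4.
Lerp each channel 41% toward 0:
  R: 212 − 86.92 = 125.08 → 125
  G: 219 + 0.41×(0−219) = 219 − 89.79 = 129.21 → 129
  B: 228 + 0.41×(0−228) = 228 − 93.48 = 134.52 → 135
rgb(125, 129, 135) = #7d8187.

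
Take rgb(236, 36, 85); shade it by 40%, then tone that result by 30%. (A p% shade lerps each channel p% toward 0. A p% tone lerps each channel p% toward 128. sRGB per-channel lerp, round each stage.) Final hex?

#8a364a

Per channel, c → c + 0.4(0 − c):
  R: 236 − 94.4 = 141.6 → 142
  G: 36 − 14.4 = 21.6 → 22
  B: 85 + 0.4×(0−85) = 85 − 34 = 51 → 51
After the shade: rgb(142, 22, 51) = #8e1633.
Lerp each channel 30% toward 128:
  R: 142 + 0.3×(128−142) = 142 − 4.2 = 137.8 → 138
  G: 22 + 0.3×(128−22) = 22 + 31.8 = 53.8 → 54
  B: 51 + 0.3×(128−51) = 51 + 23.1 = 74.1 → 74
rgb(138, 54, 74) = #8a364a.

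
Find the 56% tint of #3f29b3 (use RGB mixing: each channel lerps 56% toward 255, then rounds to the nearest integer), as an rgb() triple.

#3f29b3 is rgb(63, 41, 179).
Lerp each channel 56% toward 255:
  R: 63 + 107.52 = 170.52 → 171
  G: 41 + 119.84 = 160.84 → 161
  B: 179 + 0.56×(255−179) = 179 + 42.56 = 221.56 → 222

rgb(171, 161, 222)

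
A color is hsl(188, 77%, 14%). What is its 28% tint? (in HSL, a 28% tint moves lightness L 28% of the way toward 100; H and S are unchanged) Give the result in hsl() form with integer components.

hsl(188, 77%, 38%)

L moves 28% from 14 toward 100: 14 + 24.08 = 38.08 → 38.
H and S are unchanged.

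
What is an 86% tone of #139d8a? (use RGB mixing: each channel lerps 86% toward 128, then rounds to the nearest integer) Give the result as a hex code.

#139d8a is rgb(19, 157, 138).
Per channel, c → c + 0.86(128 − c):
  R: 19 + 93.74 = 112.74 → 113
  G: 157 − 24.94 = 132.06 → 132
  B: 138 + 0.86×(128−138) = 138 − 8.6 = 129.4 → 129
rgb(113, 132, 129) = #718481.

#718481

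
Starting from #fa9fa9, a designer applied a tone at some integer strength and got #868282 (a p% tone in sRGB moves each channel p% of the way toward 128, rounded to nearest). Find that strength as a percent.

#fa9fa9 is rgb(250, 159, 169); #868282 is rgb(134, 130, 130).
On the R channel (widest range): 134 ≈ 250 + (p/100)(128 − 250), so p ≈ 100×(134 − 250)/(128 − 250) = -11600/-122 = 95.08.
p = 95 reproduces all three channels after rounding.

95%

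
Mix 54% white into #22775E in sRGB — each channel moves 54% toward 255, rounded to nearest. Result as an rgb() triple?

rgb(153, 192, 181)

#22775E is rgb(34, 119, 94).
Lerp each channel 54% toward 255:
  R: 34 + 119.34 = 153.34 → 153
  G: 119 + 0.54×(255−119) = 119 + 73.44 = 192.44 → 192
  B: 94 + 0.54×(255−94) = 94 + 86.94 = 180.94 → 181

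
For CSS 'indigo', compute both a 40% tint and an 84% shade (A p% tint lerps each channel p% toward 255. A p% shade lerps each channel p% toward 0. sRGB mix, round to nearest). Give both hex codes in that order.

CSS indigo is rgb(75, 0, 130).
40% tint:
  R: 75 + 0.4×(255−75) = 75 + 72 = 147 → 147
  G: 0 + 0.4×(255−0) = 0 + 102 = 102 → 102
  B: 130 + 0.4×(255−130) = 130 + 50 = 180 → 180
  → #9366b4
84% shade:
  R: 75 − 63 = 12 → 12
  G: 0 + 0.84×(0−0) = 0 + 0 = 0 → 0
  B: 130 − 109.2 = 20.8 → 21
  → #0c0015

#9366b4, #0c0015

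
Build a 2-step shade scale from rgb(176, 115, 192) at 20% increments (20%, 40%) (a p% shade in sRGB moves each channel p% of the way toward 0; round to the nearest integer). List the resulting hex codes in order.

#8d5c9a, #6a4573

20%: (176 − 35.2 = 140.8→141, 115 − 23 = 92→92, 192 − 38.4 = 153.6→154) → #8d5c9a
40%: (176 − 70.4 = 105.6→106, 115 − 46 = 69→69, 192 − 76.8 = 115.2→115) → #6a4573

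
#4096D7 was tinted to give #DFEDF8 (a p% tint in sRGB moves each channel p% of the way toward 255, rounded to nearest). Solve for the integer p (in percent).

83%

#4096D7 is rgb(64, 150, 215); #DFEDF8 is rgb(223, 237, 248).
On the R channel (widest range): 223 ≈ 64 + (p/100)(255 − 64), so p ≈ 100×(223 − 64)/(255 − 64) = 15900/191 = 83.25.
p = 83 reproduces all three channels after rounding.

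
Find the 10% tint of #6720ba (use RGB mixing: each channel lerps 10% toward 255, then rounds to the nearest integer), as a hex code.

#6720ba is rgb(103, 32, 186).
Per channel, c → c + 0.1(255 − c):
  R: 103 + 0.1×(255−103) = 103 + 15.2 = 118.2 → 118
  G: 32 + 22.3 = 54.3 → 54
  B: 186 + 0.1×(255−186) = 186 + 6.9 = 192.9 → 193
rgb(118, 54, 193) = #7636c1.

#7636c1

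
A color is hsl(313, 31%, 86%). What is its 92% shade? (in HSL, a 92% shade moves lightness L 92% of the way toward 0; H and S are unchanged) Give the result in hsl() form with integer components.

hsl(313, 31%, 7%)

L moves 92% from 86 toward 0: 86 − 79.12 = 6.88 → 7.
H and S are unchanged.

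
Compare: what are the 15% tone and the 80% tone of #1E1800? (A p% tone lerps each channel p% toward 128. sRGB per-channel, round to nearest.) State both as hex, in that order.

#2D2813, #6C6B66

#1E1800 is rgb(30, 24, 0).
15% tone:
  R: 30 + 0.15×(128−30) = 30 + 14.7 = 44.7 → 45
  G: 24 + 15.6 = 39.6 → 40
  B: 0 + 0.15×(128−0) = 0 + 19.2 = 19.2 → 19
  → #2D2813
80% tone:
  R: 30 + 0.8×(128−30) = 30 + 78.4 = 108.4 → 108
  G: 24 + 0.8×(128−24) = 24 + 83.2 = 107.2 → 107
  B: 0 + 0.8×(128−0) = 0 + 102.4 = 102.4 → 102
  → #6C6B66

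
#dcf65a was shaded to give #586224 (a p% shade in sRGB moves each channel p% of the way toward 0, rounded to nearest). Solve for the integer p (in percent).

60%

#dcf65a is rgb(220, 246, 90); #586224 is rgb(88, 98, 36).
On the G channel (widest range): 98 ≈ 246 + (p/100)(0 − 246), so p ≈ 100×(98 − 246)/(0 − 246) = -14800/-246 = 60.16.
p = 60 reproduces all three channels after rounding.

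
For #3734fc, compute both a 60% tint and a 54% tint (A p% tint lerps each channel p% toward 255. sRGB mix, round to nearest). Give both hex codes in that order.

#3734fc is rgb(55, 52, 252).
60% tint:
  R: 55 + 0.6×(255−55) = 55 + 120 = 175 → 175
  G: 52 + 0.6×(255−52) = 52 + 121.8 = 173.8 → 174
  B: 252 + 1.8 = 253.8 → 254
  → #afaefe
54% tint:
  R: 55 + 0.54×(255−55) = 55 + 108 = 163 → 163
  G: 52 + 0.54×(255−52) = 52 + 109.62 = 161.62 → 162
  B: 252 + 0.54×(255−252) = 252 + 1.62 = 253.62 → 254
  → #a3a2fe

#afaefe, #a3a2fe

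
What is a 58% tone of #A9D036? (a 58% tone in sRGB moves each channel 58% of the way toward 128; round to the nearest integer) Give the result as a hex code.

#91A261

#A9D036 is rgb(169, 208, 54).
Per channel, c → c + 0.58(128 − c):
  R: 169 − 23.78 = 145.22 → 145
  G: 208 + 0.58×(128−208) = 208 − 46.4 = 161.6 → 162
  B: 54 + 0.58×(128−54) = 54 + 42.92 = 96.92 → 97
rgb(145, 162, 97) = #91A261.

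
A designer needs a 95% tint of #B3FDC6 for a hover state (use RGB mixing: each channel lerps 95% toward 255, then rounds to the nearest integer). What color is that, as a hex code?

#FBFFFC

#B3FDC6 is rgb(179, 253, 198).
Lerp each channel 95% toward 255:
  R: 179 + 72.2 = 251.2 → 251
  G: 253 + 0.95×(255−253) = 253 + 1.9 = 254.9 → 255
  B: 198 + 0.95×(255−198) = 198 + 54.15 = 252.15 → 252
rgb(251, 255, 252) = #FBFFFC.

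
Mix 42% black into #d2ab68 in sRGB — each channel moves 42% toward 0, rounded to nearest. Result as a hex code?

#d2ab68 is rgb(210, 171, 104).
A 42% shade moves each channel 42% toward 0:
  R: 210 − 88.2 = 121.8 → 122
  G: 171 − 71.82 = 99.18 → 99
  B: 104 − 43.68 = 60.32 → 60
rgb(122, 99, 60) = #7a633c.

#7a633c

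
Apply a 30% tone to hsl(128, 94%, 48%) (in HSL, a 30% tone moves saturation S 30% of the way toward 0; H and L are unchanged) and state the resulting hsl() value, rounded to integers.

S moves 30% from 94 toward 0: 94 − 28.2 = 65.8 → 66.
H and L are unchanged.

hsl(128, 66%, 48%)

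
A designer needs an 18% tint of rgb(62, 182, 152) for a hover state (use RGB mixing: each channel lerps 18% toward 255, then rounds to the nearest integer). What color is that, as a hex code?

Per channel, c → c + 0.18(255 − c):
  R: 62 + 0.18×(255−62) = 62 + 34.74 = 96.74 → 97
  G: 182 + 0.18×(255−182) = 182 + 13.14 = 195.14 → 195
  B: 152 + 0.18×(255−152) = 152 + 18.54 = 170.54 → 171
rgb(97, 195, 171) = #61C3AB.

#61C3AB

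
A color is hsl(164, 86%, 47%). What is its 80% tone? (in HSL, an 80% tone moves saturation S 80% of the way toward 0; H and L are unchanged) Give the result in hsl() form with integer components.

hsl(164, 17%, 47%)

S moves 80% from 86 toward 0: 86 − 68.8 = 17.2 → 17.
H and L are unchanged.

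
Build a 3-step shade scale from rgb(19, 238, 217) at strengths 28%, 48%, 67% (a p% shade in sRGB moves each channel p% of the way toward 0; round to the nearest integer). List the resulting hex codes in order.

28%: (19 − 5.32 = 13.68→14, 238 − 66.64 = 171.36→171, 217 − 60.76 = 156.24→156) → #0EAB9C
48%: (19 − 9.12 = 9.88→10, 238 − 114.24 = 123.76→124, 217 − 104.16 = 112.84→113) → #0A7C71
67%: (19 − 12.73 = 6.27→6, 238 − 159.46 = 78.54→79, 217 − 145.39 = 71.61→72) → #064F48

#0EAB9C, #0A7C71, #064F48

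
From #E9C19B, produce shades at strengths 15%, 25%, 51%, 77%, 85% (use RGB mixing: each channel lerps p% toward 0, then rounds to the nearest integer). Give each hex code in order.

#E9C19B is rgb(233, 193, 155).
15%: (233 − 34.95 = 198.05→198, 193 − 28.95 = 164.05→164, 155 − 23.25 = 131.75→132) → #C6A484
25%: (233 − 58.25 = 174.75→175, 193 − 48.25 = 144.75→145, 155 − 38.75 = 116.25→116) → #AF9174
51%: (233 − 118.83 = 114.17→114, 193 − 98.43 = 94.57→95, 155 − 79.05 = 75.95→76) → #725F4C
77%: (233 − 179.41 = 53.59→54, 193 − 148.61 = 44.39→44, 155 − 119.35 = 35.65→36) → #362C24
85%: (233 − 198.05 = 34.95→35, 193 − 164.05 = 28.95→29, 155 − 131.75 = 23.25→23) → #231D17

#C6A484, #AF9174, #725F4C, #362C24, #231D17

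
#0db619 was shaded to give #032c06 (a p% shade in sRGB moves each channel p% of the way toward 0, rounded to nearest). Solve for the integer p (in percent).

76%

#0db619 is rgb(13, 182, 25); #032c06 is rgb(3, 44, 6).
On the G channel (widest range): 44 ≈ 182 + (p/100)(0 − 182), so p ≈ 100×(44 − 182)/(0 − 182) = -13800/-182 = 75.82.
p = 76 reproduces all three channels after rounding.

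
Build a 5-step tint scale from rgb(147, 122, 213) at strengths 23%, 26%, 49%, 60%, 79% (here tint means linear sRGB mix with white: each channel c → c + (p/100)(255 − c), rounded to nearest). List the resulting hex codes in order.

23%: (147 + 24.84 = 171.84→172, 122 + 30.59 = 152.59→153, 213 + 9.66 = 222.66→223) → #AC99DF
26%: (147 + 28.08 = 175.08→175, 122 + 34.58 = 156.58→157, 213 + 10.92 = 223.92→224) → #AF9DE0
49%: (147 + 52.92 = 199.92→200, 122 + 65.17 = 187.17→187, 213 + 20.58 = 233.58→234) → #C8BBEA
60%: (147 + 64.8 = 211.8→212, 122 + 79.8 = 201.8→202, 213 + 25.2 = 238.2→238) → #D4CAEE
79%: (147 + 85.32 = 232.32→232, 122 + 105.07 = 227.07→227, 213 + 33.18 = 246.18→246) → #E8E3F6

#AC99DF, #AF9DE0, #C8BBEA, #D4CAEE, #E8E3F6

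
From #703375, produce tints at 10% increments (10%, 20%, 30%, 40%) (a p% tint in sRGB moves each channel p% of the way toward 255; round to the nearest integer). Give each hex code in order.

#7E4783, #8D5C91, #9B709E, #A985AC

#703375 is rgb(112, 51, 117).
10%: (112 + 14.3 = 126.3→126, 51 + 20.4 = 71.4→71, 117 + 13.8 = 130.8→131) → #7E4783
20%: (112 + 28.6 = 140.6→141, 51 + 40.8 = 91.8→92, 117 + 27.6 = 144.6→145) → #8D5C91
30%: (112 + 42.9 = 154.9→155, 51 + 61.2 = 112.2→112, 117 + 41.4 = 158.4→158) → #9B709E
40%: (112 + 57.2 = 169.2→169, 51 + 81.6 = 132.6→133, 117 + 55.2 = 172.2→172) → #A985AC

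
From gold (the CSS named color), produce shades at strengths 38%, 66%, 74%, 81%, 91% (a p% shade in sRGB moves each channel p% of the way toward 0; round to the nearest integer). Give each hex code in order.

#9E8500, #574900, #423800, #302900, #171300

CSS gold is rgb(255, 215, 0).
38%: (255 − 96.9 = 158.1→158, 215 − 81.7 = 133.3→133, 0→0) → #9E8500
66%: (255 − 168.3 = 86.7→87, 215 − 141.9 = 73.1→73, 0→0) → #574900
74%: (255 − 188.7 = 66.3→66, 215 − 159.1 = 55.9→56, 0→0) → #423800
81%: (255 − 206.55 = 48.45→48, 215 − 174.15 = 40.85→41, 0→0) → #302900
91%: (255 − 232.05 = 22.95→23, 215 − 195.65 = 19.35→19, 0→0) → #171300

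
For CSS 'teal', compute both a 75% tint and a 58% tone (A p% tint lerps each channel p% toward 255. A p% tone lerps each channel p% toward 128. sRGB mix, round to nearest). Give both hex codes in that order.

#bfdfdf, #4a8080

CSS teal is rgb(0, 128, 128).
75% tint:
  R: 0 + 0.75×(255−0) = 0 + 191.25 = 191.25 → 191
  G: 128 + 0.75×(255−128) = 128 + 95.25 = 223.25 → 223
  B: 128 + 95.25 = 223.25 → 223
  → #bfdfdf
58% tone:
  R: 0 + 0.58×(128−0) = 0 + 74.24 = 74.24 → 74
  G: 128 + 0 = 128 → 128
  B: 128 + 0.58×(128−128) = 128 + 0 = 128 → 128
  → #4a8080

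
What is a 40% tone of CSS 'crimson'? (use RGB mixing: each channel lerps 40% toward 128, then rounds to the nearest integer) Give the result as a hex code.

#B73F57

CSS crimson is rgb(220, 20, 60).
Per channel, c → c + 0.4(128 − c):
  R: 220 + 0.4×(128−220) = 220 − 36.8 = 183.2 → 183
  G: 20 + 43.2 = 63.2 → 63
  B: 60 + 0.4×(128−60) = 60 + 27.2 = 87.2 → 87
rgb(183, 63, 87) = #B73F57.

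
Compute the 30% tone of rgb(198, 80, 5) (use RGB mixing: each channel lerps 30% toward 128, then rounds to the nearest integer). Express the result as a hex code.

#B15E2A

A 30% tone moves each channel 30% toward 128:
  R: 198 − 21 = 177 → 177
  G: 80 + 0.3×(128−80) = 80 + 14.4 = 94.4 → 94
  B: 5 + 36.9 = 41.9 → 42
rgb(177, 94, 42) = #B15E2A.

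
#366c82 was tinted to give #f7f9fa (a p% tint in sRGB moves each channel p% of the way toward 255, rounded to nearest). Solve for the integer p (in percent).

96%

#366c82 is rgb(54, 108, 130); #f7f9fa is rgb(247, 249, 250).
On the R channel (widest range): 247 ≈ 54 + (p/100)(255 − 54), so p ≈ 100×(247 − 54)/(255 − 54) = 19300/201 = 96.02.
p = 96 reproduces all three channels after rounding.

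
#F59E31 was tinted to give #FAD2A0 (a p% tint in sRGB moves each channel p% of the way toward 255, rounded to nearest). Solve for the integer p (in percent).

54%

#F59E31 is rgb(245, 158, 49); #FAD2A0 is rgb(250, 210, 160).
On the B channel (widest range): 160 ≈ 49 + (p/100)(255 − 49), so p ≈ 100×(160 − 49)/(255 − 49) = 11100/206 = 53.88.
p = 54 reproduces all three channels after rounding.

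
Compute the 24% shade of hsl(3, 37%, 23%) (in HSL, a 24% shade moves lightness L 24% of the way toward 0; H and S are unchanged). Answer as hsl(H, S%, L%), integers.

hsl(3, 37%, 17%)

L moves 24% from 23 toward 0: 23 − 5.52 = 17.48 → 17.
H and S are unchanged.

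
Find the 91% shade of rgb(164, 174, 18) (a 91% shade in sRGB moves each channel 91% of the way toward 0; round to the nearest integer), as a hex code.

#0F1002

Lerp each channel 91% toward 0:
  R: 164 − 149.24 = 14.76 → 15
  G: 174 + 0.91×(0−174) = 174 − 158.34 = 15.66 → 16
  B: 18 + 0.91×(0−18) = 18 − 16.38 = 1.62 → 2
rgb(15, 16, 2) = #0F1002.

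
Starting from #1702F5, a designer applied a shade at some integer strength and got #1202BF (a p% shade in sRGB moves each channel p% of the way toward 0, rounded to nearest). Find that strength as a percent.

#1702F5 is rgb(23, 2, 245); #1202BF is rgb(18, 2, 191).
On the B channel (widest range): 191 ≈ 245 + (p/100)(0 − 245), so p ≈ 100×(191 − 245)/(0 − 245) = -5400/-245 = 22.04.
p = 22 reproduces all three channels after rounding.

22%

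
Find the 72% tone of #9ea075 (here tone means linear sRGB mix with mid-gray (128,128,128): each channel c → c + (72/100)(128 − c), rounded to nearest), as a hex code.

#9ea075 is rgb(158, 160, 117).
Per channel, c → c + 0.72(128 − c):
  R: 158 + 0.72×(128−158) = 158 − 21.6 = 136.4 → 136
  G: 160 − 23.04 = 136.96 → 137
  B: 117 + 7.92 = 124.92 → 125
rgb(136, 137, 125) = #88897d.

#88897d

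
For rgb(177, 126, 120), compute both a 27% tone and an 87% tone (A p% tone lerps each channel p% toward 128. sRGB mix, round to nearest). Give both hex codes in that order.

27% tone:
  R: 177 + 0.27×(128−177) = 177 − 13.23 = 163.77 → 164
  G: 126 + 0.54 = 126.54 → 127
  B: 120 + 0.27×(128−120) = 120 + 2.16 = 122.16 → 122
  → #A47F7A
87% tone:
  R: 177 − 42.63 = 134.37 → 134
  G: 126 + 0.87×(128−126) = 126 + 1.74 = 127.74 → 128
  B: 120 + 0.87×(128−120) = 120 + 6.96 = 126.96 → 127
  → #86807F

#A47F7A, #86807F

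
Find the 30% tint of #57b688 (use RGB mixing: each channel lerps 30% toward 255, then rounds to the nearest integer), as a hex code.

#89ccac

#57b688 is rgb(87, 182, 136).
Per channel, c → c + 0.3(255 − c):
  R: 87 + 0.3×(255−87) = 87 + 50.4 = 137.4 → 137
  G: 182 + 0.3×(255−182) = 182 + 21.9 = 203.9 → 204
  B: 136 + 35.7 = 171.7 → 172
rgb(137, 204, 172) = #89ccac.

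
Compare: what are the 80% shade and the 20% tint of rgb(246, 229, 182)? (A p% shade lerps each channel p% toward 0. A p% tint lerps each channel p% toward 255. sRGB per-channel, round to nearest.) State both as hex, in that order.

#312e24, #f8eac5

80% shade:
  R: 246 + 0.8×(0−246) = 246 − 196.8 = 49.2 → 49
  G: 229 − 183.2 = 45.8 → 46
  B: 182 − 145.6 = 36.4 → 36
  → #312e24
20% tint:
  R: 246 + 0.2×(255−246) = 246 + 1.8 = 247.8 → 248
  G: 229 + 5.2 = 234.2 → 234
  B: 182 + 0.2×(255−182) = 182 + 14.6 = 196.6 → 197
  → #f8eac5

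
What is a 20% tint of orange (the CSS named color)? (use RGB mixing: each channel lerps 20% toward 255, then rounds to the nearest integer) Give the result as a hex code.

CSS orange is rgb(255, 165, 0).
Per channel, c → c + 0.2(255 − c):
  R: 255 + 0.2×(255−255) = 255 + 0 = 255 → 255
  G: 165 + 18 = 183 → 183
  B: 0 + 0.2×(255−0) = 0 + 51 = 51 → 51
rgb(255, 183, 51) = #ffb733.

#ffb733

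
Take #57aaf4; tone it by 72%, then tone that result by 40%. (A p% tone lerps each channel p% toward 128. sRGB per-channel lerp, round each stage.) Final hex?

#798793

#57aaf4 is rgb(87, 170, 244).
Lerp each channel 72% toward 128:
  R: 87 + 29.52 = 116.52 → 117
  G: 170 + 0.72×(128−170) = 170 − 30.24 = 139.76 → 140
  B: 244 − 83.52 = 160.48 → 160
After the tone: rgb(117, 140, 160) = #758ca0.
Per channel, c → c + 0.4(128 − c):
  R: 117 + 0.4×(128−117) = 117 + 4.4 = 121.4 → 121
  G: 140 − 4.8 = 135.2 → 135
  B: 160 − 12.8 = 147.2 → 147
rgb(121, 135, 147) = #798793.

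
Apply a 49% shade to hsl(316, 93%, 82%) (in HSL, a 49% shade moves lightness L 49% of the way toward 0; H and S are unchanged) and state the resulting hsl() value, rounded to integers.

L moves 49% from 82 toward 0: 82 − 40.18 = 41.82 → 42.
H and S are unchanged.

hsl(316, 93%, 42%)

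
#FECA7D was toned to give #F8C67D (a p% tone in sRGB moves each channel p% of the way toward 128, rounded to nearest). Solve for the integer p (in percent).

#FECA7D is rgb(254, 202, 125); #F8C67D is rgb(248, 198, 125).
On the R channel (widest range): 248 ≈ 254 + (p/100)(128 − 254), so p ≈ 100×(248 − 254)/(128 − 254) = -600/-126 = 4.76.
p = 5 reproduces all three channels after rounding.

5%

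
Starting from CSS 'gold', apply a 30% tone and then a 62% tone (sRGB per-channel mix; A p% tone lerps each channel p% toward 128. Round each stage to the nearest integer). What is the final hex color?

CSS gold is rgb(255, 215, 0).
Lerp each channel 30% toward 128:
  R: 255 + 0.3×(128−255) = 255 − 38.1 = 216.9 → 217
  G: 215 + 0.3×(128−215) = 215 − 26.1 = 188.9 → 189
  B: 0 + 0.3×(128−0) = 0 + 38.4 = 38.4 → 38
After the tone: rgb(217, 189, 38) = #D9BD26.
Per channel, c → c + 0.62(128 − c):
  R: 217 − 55.18 = 161.82 → 162
  G: 189 − 37.82 = 151.18 → 151
  B: 38 + 0.62×(128−38) = 38 + 55.8 = 93.8 → 94
rgb(162, 151, 94) = #A2975E.

#A2975E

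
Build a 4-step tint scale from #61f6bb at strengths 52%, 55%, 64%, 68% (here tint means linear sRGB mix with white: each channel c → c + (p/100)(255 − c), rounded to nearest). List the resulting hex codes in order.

#b3fbde, #b8fbe0, #c6fce7, #ccfce9

#61f6bb is rgb(97, 246, 187).
52%: (97 + 82.16 = 179.16→179, 246 + 4.68 = 250.68→251, 187 + 35.36 = 222.36→222) → #b3fbde
55%: (97 + 86.9 = 183.9→184, 246 + 4.95 = 250.95→251, 187 + 37.4 = 224.4→224) → #b8fbe0
64%: (97 + 101.12 = 198.12→198, 246 + 5.76 = 251.76→252, 187 + 43.52 = 230.52→231) → #c6fce7
68%: (97 + 107.44 = 204.44→204, 246 + 6.12 = 252.12→252, 187 + 46.24 = 233.24→233) → #ccfce9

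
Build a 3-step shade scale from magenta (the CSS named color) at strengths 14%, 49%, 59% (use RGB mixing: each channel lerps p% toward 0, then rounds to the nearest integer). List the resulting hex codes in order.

CSS magenta is rgb(255, 0, 255).
14%: (255 − 35.7 = 219.3→219, 0→0, 255 − 35.7 = 219.3→219) → #DB00DB
49%: (255 − 124.95 = 130.05→130, 0→0, 255 − 124.95 = 130.05→130) → #820082
59%: (255 − 150.45 = 104.55→105, 0→0, 255 − 150.45 = 104.55→105) → #690069

#DB00DB, #820082, #690069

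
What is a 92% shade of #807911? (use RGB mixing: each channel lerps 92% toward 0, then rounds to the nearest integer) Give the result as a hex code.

#0a0a01

#807911 is rgb(128, 121, 17).
Per channel, c → c + 0.92(0 − c):
  R: 128 + 0.92×(0−128) = 128 − 117.76 = 10.24 → 10
  G: 121 + 0.92×(0−121) = 121 − 111.32 = 9.68 → 10
  B: 17 − 15.64 = 1.36 → 1
rgb(10, 10, 1) = #0a0a01.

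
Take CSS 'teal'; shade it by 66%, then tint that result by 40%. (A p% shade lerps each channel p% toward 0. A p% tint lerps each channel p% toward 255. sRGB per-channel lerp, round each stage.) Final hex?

#668080

CSS teal is rgb(0, 128, 128).
Lerp each channel 66% toward 0:
  R: 0 + 0.66×(0−0) = 0 + 0 = 0 → 0
  G: 128 + 0.66×(0−128) = 128 − 84.48 = 43.52 → 44
  B: 128 + 0.66×(0−128) = 128 − 84.48 = 43.52 → 44
After the shade: rgb(0, 44, 44) = #002c2c.
Lerp each channel 40% toward 255:
  R: 0 + 102 = 102 → 102
  G: 44 + 84.4 = 128.4 → 128
  B: 44 + 0.4×(255−44) = 44 + 84.4 = 128.4 → 128
rgb(102, 128, 128) = #668080.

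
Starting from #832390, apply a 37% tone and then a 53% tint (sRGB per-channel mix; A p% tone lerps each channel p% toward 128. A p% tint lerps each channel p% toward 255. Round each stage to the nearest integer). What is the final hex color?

#832390 is rgb(131, 35, 144).
Lerp each channel 37% toward 128:
  R: 131 + 0.37×(128−131) = 131 − 1.11 = 129.89 → 130
  G: 35 + 34.41 = 69.41 → 69
  B: 144 + 0.37×(128−144) = 144 − 5.92 = 138.08 → 138
After the tone: rgb(130, 69, 138) = #82458A.
Lerp each channel 53% toward 255:
  R: 130 + 66.25 = 196.25 → 196
  G: 69 + 0.53×(255−69) = 69 + 98.58 = 167.58 → 168
  B: 138 + 0.53×(255−138) = 138 + 62.01 = 200.01 → 200
rgb(196, 168, 200) = #C4A8C8.

#C4A8C8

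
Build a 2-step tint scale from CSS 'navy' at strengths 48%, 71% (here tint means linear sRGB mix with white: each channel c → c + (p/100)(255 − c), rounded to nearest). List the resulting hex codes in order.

#7a7abd, #b5b5da

CSS navy is rgb(0, 0, 128).
48%: (0 + 122.4 = 122.4→122, 0 + 122.4 = 122.4→122, 128 + 60.96 = 188.96→189) → #7a7abd
71%: (0 + 181.05 = 181.05→181, 0 + 181.05 = 181.05→181, 128 + 90.17 = 218.17→218) → #b5b5da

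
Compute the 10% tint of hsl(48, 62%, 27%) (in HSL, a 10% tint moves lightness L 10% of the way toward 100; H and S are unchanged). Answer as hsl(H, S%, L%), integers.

hsl(48, 62%, 34%)

L moves 10% from 27 toward 100: 27 + 7.3 = 34.3 → 34.
H and S are unchanged.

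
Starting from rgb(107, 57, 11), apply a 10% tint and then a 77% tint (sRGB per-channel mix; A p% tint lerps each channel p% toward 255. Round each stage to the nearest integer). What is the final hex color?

#E0D6CC

Lerp each channel 10% toward 255:
  R: 107 + 14.8 = 121.8 → 122
  G: 57 + 0.1×(255−57) = 57 + 19.8 = 76.8 → 77
  B: 11 + 24.4 = 35.4 → 35
After the tint: rgb(122, 77, 35) = #7A4D23.
Lerp each channel 77% toward 255:
  R: 122 + 0.77×(255−122) = 122 + 102.41 = 224.41 → 224
  G: 77 + 137.06 = 214.06 → 214
  B: 35 + 169.4 = 204.4 → 204
rgb(224, 214, 204) = #E0D6CC.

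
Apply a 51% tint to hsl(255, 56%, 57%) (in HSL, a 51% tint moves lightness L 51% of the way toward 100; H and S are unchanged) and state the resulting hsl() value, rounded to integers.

hsl(255, 56%, 79%)

L moves 51% from 57 toward 100: 57 + 21.93 = 78.93 → 79.
H and S are unchanged.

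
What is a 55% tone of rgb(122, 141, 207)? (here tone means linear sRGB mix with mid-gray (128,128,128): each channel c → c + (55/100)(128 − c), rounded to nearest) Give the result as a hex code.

#7d86a4

Per channel, c → c + 0.55(128 − c):
  R: 122 + 0.55×(128−122) = 122 + 3.3 = 125.3 → 125
  G: 141 + 0.55×(128−141) = 141 − 7.15 = 133.85 → 134
  B: 207 + 0.55×(128−207) = 207 − 43.45 = 163.55 → 164
rgb(125, 134, 164) = #7d86a4.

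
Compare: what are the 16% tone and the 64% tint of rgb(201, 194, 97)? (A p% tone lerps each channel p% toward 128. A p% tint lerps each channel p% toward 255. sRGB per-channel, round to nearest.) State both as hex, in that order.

#BDB766, #ECE9C6

16% tone:
  R: 201 − 11.68 = 189.32 → 189
  G: 194 + 0.16×(128−194) = 194 − 10.56 = 183.44 → 183
  B: 97 + 0.16×(128−97) = 97 + 4.96 = 101.96 → 102
  → #BDB766
64% tint:
  R: 201 + 34.56 = 235.56 → 236
  G: 194 + 39.04 = 233.04 → 233
  B: 97 + 101.12 = 198.12 → 198
  → #ECE9C6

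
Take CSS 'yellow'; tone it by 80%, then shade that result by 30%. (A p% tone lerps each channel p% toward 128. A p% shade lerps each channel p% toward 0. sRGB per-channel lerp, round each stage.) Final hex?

#6b6b47

CSS yellow is rgb(255, 255, 0).
Per channel, c → c + 0.8(128 − c):
  R: 255 + 0.8×(128−255) = 255 − 101.6 = 153.4 → 153
  G: 255 + 0.8×(128−255) = 255 − 101.6 = 153.4 → 153
  B: 0 + 102.4 = 102.4 → 102
After the tone: rgb(153, 153, 102) = #999966.
A 30% shade moves each channel 30% toward 0:
  R: 153 − 45.9 = 107.1 → 107
  G: 153 − 45.9 = 107.1 → 107
  B: 102 − 30.6 = 71.4 → 71
rgb(107, 107, 71) = #6b6b47.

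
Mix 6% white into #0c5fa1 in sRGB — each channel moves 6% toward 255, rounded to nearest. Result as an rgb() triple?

rgb(27, 105, 167)

#0c5fa1 is rgb(12, 95, 161).
Lerp each channel 6% toward 255:
  R: 12 + 0.06×(255−12) = 12 + 14.58 = 26.58 → 27
  G: 95 + 0.06×(255−95) = 95 + 9.6 = 104.6 → 105
  B: 161 + 0.06×(255−161) = 161 + 5.64 = 166.64 → 167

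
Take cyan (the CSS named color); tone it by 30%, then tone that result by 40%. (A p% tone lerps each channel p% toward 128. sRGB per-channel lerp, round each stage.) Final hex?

CSS cyan is rgb(0, 255, 255).
Lerp each channel 30% toward 128:
  R: 0 + 38.4 = 38.4 → 38
  G: 255 − 38.1 = 216.9 → 217
  B: 255 + 0.3×(128−255) = 255 − 38.1 = 216.9 → 217
After the tone: rgb(38, 217, 217) = #26D9D9.
Lerp each channel 40% toward 128:
  R: 38 + 36 = 74 → 74
  G: 217 − 35.6 = 181.4 → 181
  B: 217 − 35.6 = 181.4 → 181
rgb(74, 181, 181) = #4AB5B5.

#4AB5B5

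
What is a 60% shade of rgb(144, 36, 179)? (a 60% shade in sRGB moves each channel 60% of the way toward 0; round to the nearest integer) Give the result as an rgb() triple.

rgb(58, 14, 72)

Per channel, c → c + 0.6(0 − c):
  R: 144 − 86.4 = 57.6 → 58
  G: 36 + 0.6×(0−36) = 36 − 21.6 = 14.4 → 14
  B: 179 + 0.6×(0−179) = 179 − 107.4 = 71.6 → 72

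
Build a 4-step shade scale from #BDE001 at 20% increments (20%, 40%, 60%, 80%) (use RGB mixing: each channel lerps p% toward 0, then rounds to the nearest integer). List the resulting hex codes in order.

#BDE001 is rgb(189, 224, 1).
20%: (189 − 37.8 = 151.2→151, 224 − 44.8 = 179.2→179, 1→1) → #97B301
40%: (189 − 75.6 = 113.4→113, 224 − 89.6 = 134.4→134, 1→1) → #718601
60%: (189 − 113.4 = 75.6→76, 224 − 134.4 = 89.6→90, 1 − 0.6 = 0.4→0) → #4C5A00
80%: (189 − 151.2 = 37.8→38, 224 − 179.2 = 44.8→45, 1 − 0.8 = 0.2→0) → #262D00

#97B301, #718601, #4C5A00, #262D00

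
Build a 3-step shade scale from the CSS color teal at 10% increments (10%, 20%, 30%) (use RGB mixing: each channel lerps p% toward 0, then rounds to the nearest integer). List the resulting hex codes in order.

CSS teal is rgb(0, 128, 128).
10%: (0→0, 128 − 12.8 = 115.2→115, 128 − 12.8 = 115.2→115) → #007373
20%: (0→0, 128 − 25.6 = 102.4→102, 128 − 25.6 = 102.4→102) → #006666
30%: (0→0, 128 − 38.4 = 89.6→90, 128 − 38.4 = 89.6→90) → #005A5A

#007373, #006666, #005A5A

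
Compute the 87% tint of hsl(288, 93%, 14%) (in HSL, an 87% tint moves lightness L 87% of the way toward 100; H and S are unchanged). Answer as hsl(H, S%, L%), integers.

L moves 87% from 14 toward 100: 14 + 74.82 = 88.82 → 89.
H and S are unchanged.

hsl(288, 93%, 89%)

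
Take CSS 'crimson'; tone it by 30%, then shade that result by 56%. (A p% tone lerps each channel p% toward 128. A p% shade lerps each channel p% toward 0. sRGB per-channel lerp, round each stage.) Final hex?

#541723

CSS crimson is rgb(220, 20, 60).
A 30% tone moves each channel 30% toward 128:
  R: 220 − 27.6 = 192.4 → 192
  G: 20 + 0.3×(128−20) = 20 + 32.4 = 52.4 → 52
  B: 60 + 0.3×(128−60) = 60 + 20.4 = 80.4 → 80
After the tone: rgb(192, 52, 80) = #C03450.
Lerp each channel 56% toward 0:
  R: 192 − 107.52 = 84.48 → 84
  G: 52 + 0.56×(0−52) = 52 − 29.12 = 22.88 → 23
  B: 80 + 0.56×(0−80) = 80 − 44.8 = 35.2 → 35
rgb(84, 23, 35) = #541723.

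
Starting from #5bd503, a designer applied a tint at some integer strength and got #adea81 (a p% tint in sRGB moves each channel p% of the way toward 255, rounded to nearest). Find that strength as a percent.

#5bd503 is rgb(91, 213, 3); #adea81 is rgb(173, 234, 129).
On the B channel (widest range): 129 ≈ 3 + (p/100)(255 − 3), so p ≈ 100×(129 − 3)/(255 − 3) = 12600/252 = 50.00.
p = 50 reproduces all three channels after rounding.

50%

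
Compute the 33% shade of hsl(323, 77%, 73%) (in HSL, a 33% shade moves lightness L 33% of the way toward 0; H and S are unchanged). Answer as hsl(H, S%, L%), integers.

hsl(323, 77%, 49%)

L moves 33% from 73 toward 0: 73 − 24.09 = 48.91 → 49.
H and S are unchanged.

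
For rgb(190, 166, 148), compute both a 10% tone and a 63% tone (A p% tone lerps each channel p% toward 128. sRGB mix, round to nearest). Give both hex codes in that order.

#B8A292, #978E87

10% tone:
  R: 190 + 0.1×(128−190) = 190 − 6.2 = 183.8 → 184
  G: 166 + 0.1×(128−166) = 166 − 3.8 = 162.2 → 162
  B: 148 − 2 = 146 → 146
  → #B8A292
63% tone:
  R: 190 − 39.06 = 150.94 → 151
  G: 166 + 0.63×(128−166) = 166 − 23.94 = 142.06 → 142
  B: 148 + 0.63×(128−148) = 148 − 12.6 = 135.4 → 135
  → #978E87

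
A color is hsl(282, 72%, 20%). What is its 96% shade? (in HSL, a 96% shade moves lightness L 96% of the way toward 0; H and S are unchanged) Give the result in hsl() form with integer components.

hsl(282, 72%, 1%)

L moves 96% from 20 toward 0: 20 − 19.2 = 0.8 → 1.
H and S are unchanged.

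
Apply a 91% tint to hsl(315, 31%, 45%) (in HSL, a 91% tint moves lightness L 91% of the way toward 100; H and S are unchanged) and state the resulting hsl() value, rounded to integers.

hsl(315, 31%, 95%)

L moves 91% from 45 toward 100: 45 + 50.05 = 95.05 → 95.
H and S are unchanged.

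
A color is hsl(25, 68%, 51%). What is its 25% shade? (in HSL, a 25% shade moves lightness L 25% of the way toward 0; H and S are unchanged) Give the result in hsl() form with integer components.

L moves 25% from 51 toward 0: 51 − 12.75 = 38.25 → 38.
H and S are unchanged.

hsl(25, 68%, 38%)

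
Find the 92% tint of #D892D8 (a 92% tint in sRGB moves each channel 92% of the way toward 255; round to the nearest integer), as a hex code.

#FCF6FC

#D892D8 is rgb(216, 146, 216).
Per channel, c → c + 0.92(255 − c):
  R: 216 + 0.92×(255−216) = 216 + 35.88 = 251.88 → 252
  G: 146 + 100.28 = 246.28 → 246
  B: 216 + 0.92×(255−216) = 216 + 35.88 = 251.88 → 252
rgb(252, 246, 252) = #FCF6FC.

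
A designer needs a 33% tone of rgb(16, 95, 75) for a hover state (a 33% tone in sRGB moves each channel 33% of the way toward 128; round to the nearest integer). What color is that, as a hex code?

#356a5c

A 33% tone moves each channel 33% toward 128:
  R: 16 + 36.96 = 52.96 → 53
  G: 95 + 0.33×(128−95) = 95 + 10.89 = 105.89 → 106
  B: 75 + 0.33×(128−75) = 75 + 17.49 = 92.49 → 92
rgb(53, 106, 92) = #356a5c.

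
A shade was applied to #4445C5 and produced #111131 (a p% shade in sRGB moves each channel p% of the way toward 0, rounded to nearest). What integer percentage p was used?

75%

#4445C5 is rgb(68, 69, 197); #111131 is rgb(17, 17, 49).
On the B channel (widest range): 49 ≈ 197 + (p/100)(0 − 197), so p ≈ 100×(49 − 197)/(0 − 197) = -14800/-197 = 75.13.
p = 75 reproduces all three channels after rounding.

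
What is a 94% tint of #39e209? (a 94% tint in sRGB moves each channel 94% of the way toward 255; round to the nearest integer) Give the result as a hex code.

#f3fdf0

#39e209 is rgb(57, 226, 9).
Per channel, c → c + 0.94(255 − c):
  R: 57 + 0.94×(255−57) = 57 + 186.12 = 243.12 → 243
  G: 226 + 0.94×(255−226) = 226 + 27.26 = 253.26 → 253
  B: 9 + 0.94×(255−9) = 9 + 231.24 = 240.24 → 240
rgb(243, 253, 240) = #f3fdf0.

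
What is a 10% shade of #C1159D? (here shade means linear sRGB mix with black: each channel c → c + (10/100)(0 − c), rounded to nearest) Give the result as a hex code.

#C1159D is rgb(193, 21, 157).
Per channel, c → c + 0.1(0 − c):
  R: 193 + 0.1×(0−193) = 193 − 19.3 = 173.7 → 174
  G: 21 − 2.1 = 18.9 → 19
  B: 157 + 0.1×(0−157) = 157 − 15.7 = 141.3 → 141
rgb(174, 19, 141) = #AE138D.

#AE138D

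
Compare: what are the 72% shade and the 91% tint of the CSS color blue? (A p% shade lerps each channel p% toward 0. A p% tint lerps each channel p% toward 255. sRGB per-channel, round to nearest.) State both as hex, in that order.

CSS blue is rgb(0, 0, 255).
72% shade:
  R: 0 + 0.72×(0−0) = 0 + 0 = 0 → 0
  G: 0 + 0.72×(0−0) = 0 + 0 = 0 → 0
  B: 255 + 0.72×(0−255) = 255 − 183.6 = 71.4 → 71
  → #000047
91% tint:
  R: 0 + 232.05 = 232.05 → 232
  G: 0 + 232.05 = 232.05 → 232
  B: 255 + 0.91×(255−255) = 255 + 0 = 255 → 255
  → #E8E8FF

#000047, #E8E8FF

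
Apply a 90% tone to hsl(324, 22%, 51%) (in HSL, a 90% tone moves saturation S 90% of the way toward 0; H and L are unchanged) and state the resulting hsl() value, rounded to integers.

hsl(324, 2%, 51%)

S moves 90% from 22 toward 0: 22 − 19.8 = 2.2 → 2.
H and L are unchanged.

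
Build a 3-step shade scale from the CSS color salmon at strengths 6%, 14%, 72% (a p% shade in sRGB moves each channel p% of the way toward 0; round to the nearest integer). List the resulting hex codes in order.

#EB786B, #D76E62, #462420

CSS salmon is rgb(250, 128, 114).
6%: (250 − 15 = 235→235, 128 − 7.68 = 120.32→120, 114 − 6.84 = 107.16→107) → #EB786B
14%: (250 − 35 = 215→215, 128 − 17.92 = 110.08→110, 114 − 15.96 = 98.04→98) → #D76E62
72%: (250 − 180 = 70→70, 128 − 92.16 = 35.84→36, 114 − 82.08 = 31.92→32) → #462420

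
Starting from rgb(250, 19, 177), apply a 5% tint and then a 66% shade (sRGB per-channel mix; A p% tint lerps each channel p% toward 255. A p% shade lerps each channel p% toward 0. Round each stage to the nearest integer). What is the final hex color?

#550B3E

Per channel, c → c + 0.05(255 − c):
  R: 250 + 0.05×(255−250) = 250 + 0.25 = 250.25 → 250
  G: 19 + 11.8 = 30.8 → 31
  B: 177 + 0.05×(255−177) = 177 + 3.9 = 180.9 → 181
After the tint: rgb(250, 31, 181) = #FA1FB5.
Lerp each channel 66% toward 0:
  R: 250 + 0.66×(0−250) = 250 − 165 = 85 → 85
  G: 31 − 20.46 = 10.54 → 11
  B: 181 + 0.66×(0−181) = 181 − 119.46 = 61.54 → 62
rgb(85, 11, 62) = #550B3E.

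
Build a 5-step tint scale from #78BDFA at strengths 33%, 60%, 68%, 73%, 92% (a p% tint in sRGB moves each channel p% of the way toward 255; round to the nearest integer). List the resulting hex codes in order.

#78BDFA is rgb(120, 189, 250).
33%: (120 + 44.55 = 164.55→165, 189 + 21.78 = 210.78→211, 250 + 1.65 = 251.65→252) → #A5D3FC
60%: (120 + 81 = 201→201, 189 + 39.6 = 228.6→229, 250 + 3 = 253→253) → #C9E5FD
68%: (120 + 91.8 = 211.8→212, 189 + 44.88 = 233.88→234, 250 + 3.4 = 253.4→253) → #D4EAFD
73%: (120 + 98.55 = 218.55→219, 189 + 48.18 = 237.18→237, 250 + 3.65 = 253.65→254) → #DBEDFE
92%: (120 + 124.2 = 244.2→244, 189 + 60.72 = 249.72→250, 250 + 4.6 = 254.6→255) → #F4FAFF

#A5D3FC, #C9E5FD, #D4EAFD, #DBEDFE, #F4FAFF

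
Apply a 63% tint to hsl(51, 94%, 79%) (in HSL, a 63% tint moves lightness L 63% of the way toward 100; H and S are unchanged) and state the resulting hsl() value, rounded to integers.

hsl(51, 94%, 92%)

L moves 63% from 79 toward 100: 79 + 13.23 = 92.23 → 92.
H and S are unchanged.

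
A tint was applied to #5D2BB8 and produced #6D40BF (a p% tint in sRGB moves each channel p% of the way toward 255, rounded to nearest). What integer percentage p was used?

#5D2BB8 is rgb(93, 43, 184); #6D40BF is rgb(109, 64, 191).
On the G channel (widest range): 64 ≈ 43 + (p/100)(255 − 43), so p ≈ 100×(64 − 43)/(255 − 43) = 2100/212 = 9.91.
p = 10 reproduces all three channels after rounding.

10%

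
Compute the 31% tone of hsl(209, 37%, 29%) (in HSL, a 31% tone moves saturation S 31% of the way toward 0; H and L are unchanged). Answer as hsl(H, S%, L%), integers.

hsl(209, 26%, 29%)

S moves 31% from 37 toward 0: 37 − 11.47 = 25.53 → 26.
H and L are unchanged.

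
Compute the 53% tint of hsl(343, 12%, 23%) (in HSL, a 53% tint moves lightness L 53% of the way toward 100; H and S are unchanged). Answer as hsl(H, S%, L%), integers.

hsl(343, 12%, 64%)

L moves 53% from 23 toward 100: 23 + 40.81 = 63.81 → 64.
H and S are unchanged.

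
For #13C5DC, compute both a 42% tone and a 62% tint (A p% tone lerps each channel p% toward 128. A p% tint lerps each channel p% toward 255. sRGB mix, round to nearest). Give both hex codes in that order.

#41A8B5, #A5E9F2

#13C5DC is rgb(19, 197, 220).
42% tone:
  R: 19 + 45.78 = 64.78 → 65
  G: 197 + 0.42×(128−197) = 197 − 28.98 = 168.02 → 168
  B: 220 + 0.42×(128−220) = 220 − 38.64 = 181.36 → 181
  → #41A8B5
62% tint:
  R: 19 + 0.62×(255−19) = 19 + 146.32 = 165.32 → 165
  G: 197 + 0.62×(255−197) = 197 + 35.96 = 232.96 → 233
  B: 220 + 0.62×(255−220) = 220 + 21.7 = 241.7 → 242
  → #A5E9F2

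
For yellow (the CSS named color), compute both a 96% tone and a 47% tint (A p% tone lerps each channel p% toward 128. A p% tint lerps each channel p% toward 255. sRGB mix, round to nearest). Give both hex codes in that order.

CSS yellow is rgb(255, 255, 0).
96% tone:
  R: 255 − 121.92 = 133.08 → 133
  G: 255 + 0.96×(128−255) = 255 − 121.92 = 133.08 → 133
  B: 0 + 122.88 = 122.88 → 123
  → #85857B
47% tint:
  R: 255 + 0 = 255 → 255
  G: 255 + 0.47×(255−255) = 255 + 0 = 255 → 255
  B: 0 + 119.85 = 119.85 → 120
  → #FFFF78

#85857B, #FFFF78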